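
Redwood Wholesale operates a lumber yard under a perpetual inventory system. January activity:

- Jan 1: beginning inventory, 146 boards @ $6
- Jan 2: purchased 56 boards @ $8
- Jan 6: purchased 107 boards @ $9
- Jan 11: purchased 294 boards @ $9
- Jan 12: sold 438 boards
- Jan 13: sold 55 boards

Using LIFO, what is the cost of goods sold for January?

Jan 12, 438 sold [LIFO — newest first]: 294 @ $9 + 107 @ $9 + 37 @ $8 = $3,905
Jan 13, 55 sold [LIFO — newest first]: 19 @ $8 + 36 @ $6 = $368
Total COGS = $3,905 + $368 = $4,273
Ending inventory: 110 @ $6 = $660

COGS = $4,273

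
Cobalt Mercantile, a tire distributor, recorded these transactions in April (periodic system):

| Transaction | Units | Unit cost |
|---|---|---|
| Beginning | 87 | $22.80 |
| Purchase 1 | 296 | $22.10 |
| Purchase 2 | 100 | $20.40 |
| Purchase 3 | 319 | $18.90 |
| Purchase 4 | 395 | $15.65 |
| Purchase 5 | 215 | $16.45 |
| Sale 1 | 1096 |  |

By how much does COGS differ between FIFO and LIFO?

$1,927.10

FIFO COGS: 87 @ $22.80 + 296 @ $22.10 + 100 @ $20.40 + 319 @ $18.90 + 294 @ $15.65 = $21,195.40
LIFO COGS: 215 @ $16.45 + 395 @ $15.65 + 319 @ $18.90 + 100 @ $20.40 + 67 @ $22.10 = $19,268.30
Difference = |$21,195.40 − $19,268.30| = $1,927.10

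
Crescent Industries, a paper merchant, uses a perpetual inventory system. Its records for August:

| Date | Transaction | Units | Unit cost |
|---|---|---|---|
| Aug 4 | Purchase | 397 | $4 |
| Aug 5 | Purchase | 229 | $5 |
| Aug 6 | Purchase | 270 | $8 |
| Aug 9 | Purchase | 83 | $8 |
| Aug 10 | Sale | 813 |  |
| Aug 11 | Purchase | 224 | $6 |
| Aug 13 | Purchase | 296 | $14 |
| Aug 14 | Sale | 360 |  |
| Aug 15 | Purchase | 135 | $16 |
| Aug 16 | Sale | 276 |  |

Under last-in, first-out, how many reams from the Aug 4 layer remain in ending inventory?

Aug 10, 813 sold [LIFO — newest first]: 83 @ $8 + 270 @ $8 + 229 @ $5 + 231 @ $4 = $4,893
Aug 14, 360 sold [LIFO — newest first]: 296 @ $14 + 64 @ $6 = $4,528
Aug 16, 276 sold [LIFO — newest first]: 135 @ $16 + 141 @ $6 = $3,006
Total COGS = $4,893 + $4,528 + $3,006 = $12,427
Ending inventory: 166 @ $4 + 19 @ $6 = $778

166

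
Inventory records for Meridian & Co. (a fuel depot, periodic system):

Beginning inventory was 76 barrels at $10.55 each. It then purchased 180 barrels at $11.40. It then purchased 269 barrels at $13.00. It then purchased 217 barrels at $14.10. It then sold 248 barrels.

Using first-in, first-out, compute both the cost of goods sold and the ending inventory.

Sale 1 (248) [FIFO — oldest first]: 76 @ $10.55 + 172 @ $11.40 = $2,762.60
Ending inventory: 8 @ $11.40 + 269 @ $13.00 + 217 @ $14.10 = $6,647.90

COGS = $2,762.60; ending inventory = $6,647.90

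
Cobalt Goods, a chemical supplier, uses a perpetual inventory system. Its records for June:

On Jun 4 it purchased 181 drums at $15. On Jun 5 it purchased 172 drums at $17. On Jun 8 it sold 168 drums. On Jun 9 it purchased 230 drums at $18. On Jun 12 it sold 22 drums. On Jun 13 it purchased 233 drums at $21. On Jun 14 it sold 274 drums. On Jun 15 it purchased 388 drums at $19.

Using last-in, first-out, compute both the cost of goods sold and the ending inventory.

COGS = $8,883; ending inventory = $13,161

Jun 8, 168 sold [LIFO — newest first]: 168 @ $17 = $2,856
Jun 12, 22 sold [LIFO — newest first]: 22 @ $18 = $396
Jun 14, 274 sold [LIFO — newest first]: 233 @ $21 + 41 @ $18 = $5,631
Total COGS = $2,856 + $396 + $5,631 = $8,883
Ending inventory: 181 @ $15 + 4 @ $17 + 167 @ $18 + 388 @ $19 = $13,161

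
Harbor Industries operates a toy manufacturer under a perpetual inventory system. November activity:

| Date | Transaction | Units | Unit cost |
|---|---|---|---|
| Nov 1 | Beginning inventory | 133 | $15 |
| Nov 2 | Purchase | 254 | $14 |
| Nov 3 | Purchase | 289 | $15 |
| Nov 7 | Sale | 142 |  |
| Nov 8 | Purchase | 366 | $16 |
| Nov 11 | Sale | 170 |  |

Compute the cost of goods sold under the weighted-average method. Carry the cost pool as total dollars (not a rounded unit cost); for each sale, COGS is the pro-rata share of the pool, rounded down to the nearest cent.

COGS = $4,657.87

After Nov 1: 133 on hand, pool $1,995.00 (≈ $15.0000 each)
After Nov 2: 387 on hand, pool $5,551.00 (≈ $14.3437 each)
After Nov 3: 676 on hand, pool $9,886.00 (≈ $14.6243 each)
Nov 7, sell 142: 142/676 × $9,886.00 → $2,076.64
After Nov 8: 900 on hand, pool $13,665.36 (≈ $15.1837 each)
Nov 11, sell 170: 170/900 × $13,665.36 → $2,581.23
Total COGS = $2,076.64 + $2,581.23 = $4,657.87
Ending inventory (cost pool remaining) = $11,084.13
Check: goods available $15,742.00 = COGS $4,657.87 + ending $11,084.13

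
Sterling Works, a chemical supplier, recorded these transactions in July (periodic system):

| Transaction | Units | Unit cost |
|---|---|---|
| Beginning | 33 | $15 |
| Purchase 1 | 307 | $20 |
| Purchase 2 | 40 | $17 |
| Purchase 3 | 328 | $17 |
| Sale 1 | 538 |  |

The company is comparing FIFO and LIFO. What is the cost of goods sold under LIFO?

FIFO COGS: 33 @ $15 + 307 @ $20 + 40 @ $17 + 158 @ $17 = $10,001
LIFO COGS: 328 @ $17 + 40 @ $17 + 170 @ $20 = $9,656

COGS = $9,656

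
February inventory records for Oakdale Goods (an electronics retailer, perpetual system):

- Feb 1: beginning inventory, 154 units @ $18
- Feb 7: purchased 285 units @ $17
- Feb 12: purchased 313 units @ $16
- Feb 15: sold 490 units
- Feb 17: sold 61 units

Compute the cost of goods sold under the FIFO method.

Feb 15, 490 sold [FIFO — oldest first]: 154 @ $18 + 285 @ $17 + 51 @ $16 = $8,433
Feb 17, 61 sold [FIFO — oldest first]: 61 @ $16 = $976
Total COGS = $8,433 + $976 = $9,409
Ending inventory: 201 @ $16 = $3,216
Check: goods available $12,625 = COGS $9,409 + ending $3,216

COGS = $9,409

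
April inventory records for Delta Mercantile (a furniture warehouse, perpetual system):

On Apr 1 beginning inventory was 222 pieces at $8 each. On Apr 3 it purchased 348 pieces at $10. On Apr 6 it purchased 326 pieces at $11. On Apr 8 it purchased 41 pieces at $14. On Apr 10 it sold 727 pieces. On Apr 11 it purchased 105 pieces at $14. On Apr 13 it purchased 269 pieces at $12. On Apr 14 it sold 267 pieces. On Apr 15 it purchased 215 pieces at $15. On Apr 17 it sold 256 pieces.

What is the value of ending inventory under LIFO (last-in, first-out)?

Apr 10, 727 sold [LIFO — newest first]: 41 @ $14 + 326 @ $11 + 348 @ $10 + 12 @ $8 = $7,736
Apr 14, 267 sold [LIFO — newest first]: 267 @ $12 = $3,204
Apr 17, 256 sold [LIFO — newest first]: 215 @ $15 + 2 @ $12 + 39 @ $14 = $3,795
Total COGS = $7,736 + $3,204 + $3,795 = $14,735
Ending inventory: 210 @ $8 + 66 @ $14 = $2,604
Check: goods available $17,339 = COGS $14,735 + ending $2,604

Ending inventory = $2,604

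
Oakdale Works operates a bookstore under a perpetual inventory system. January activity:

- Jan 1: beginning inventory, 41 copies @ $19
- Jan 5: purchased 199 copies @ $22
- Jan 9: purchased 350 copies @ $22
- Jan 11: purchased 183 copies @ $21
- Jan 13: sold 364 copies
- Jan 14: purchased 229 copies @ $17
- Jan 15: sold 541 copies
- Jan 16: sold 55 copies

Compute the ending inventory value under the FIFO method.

Ending inventory = $714

Jan 13, 364 sold [FIFO — oldest first]: 41 @ $19 + 199 @ $22 + 124 @ $22 = $7,885
Jan 15, 541 sold [FIFO — oldest first]: 226 @ $22 + 183 @ $21 + 132 @ $17 = $11,059
Jan 16, 55 sold [FIFO — oldest first]: 55 @ $17 = $935
Total COGS = $7,885 + $11,059 + $935 = $19,879
Ending inventory: 42 @ $17 = $714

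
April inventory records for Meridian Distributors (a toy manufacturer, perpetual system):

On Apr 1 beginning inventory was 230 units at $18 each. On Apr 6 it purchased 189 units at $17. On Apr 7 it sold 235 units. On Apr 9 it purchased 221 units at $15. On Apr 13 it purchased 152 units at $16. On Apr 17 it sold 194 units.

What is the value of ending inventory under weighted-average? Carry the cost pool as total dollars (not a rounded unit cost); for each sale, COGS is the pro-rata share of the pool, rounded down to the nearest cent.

After Apr 1: 230 on hand, pool $4,140.00 (≈ $18.0000 each)
After Apr 6: 419 on hand, pool $7,353.00 (≈ $17.5489 each)
Apr 7, sell 235: 235/419 × $7,353.00 → $4,123.99
After Apr 9: 405 on hand, pool $6,544.01 (≈ $16.1580 each)
After Apr 13: 557 on hand, pool $8,976.01 (≈ $16.1149 each)
Apr 17, sell 194: 194/557 × $8,976.01 → $3,126.29
Total COGS = $4,123.99 + $3,126.29 = $7,250.28
Ending inventory (cost pool remaining) = $5,849.72

Ending inventory = $5,849.72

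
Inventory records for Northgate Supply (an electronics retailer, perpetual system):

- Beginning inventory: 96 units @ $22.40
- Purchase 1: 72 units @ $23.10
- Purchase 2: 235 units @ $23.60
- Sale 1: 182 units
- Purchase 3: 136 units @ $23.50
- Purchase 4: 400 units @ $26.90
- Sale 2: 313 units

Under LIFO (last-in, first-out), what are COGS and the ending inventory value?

COGS = $12,714.90; ending inventory = $10,600.70

Sale 1 (182) [LIFO — newest first]: 182 @ $23.60 = $4,295.20
Sale 2 (313) [LIFO — newest first]: 313 @ $26.90 = $8,419.70
Total COGS = $4,295.20 + $8,419.70 = $12,714.90
Ending inventory: 96 @ $22.40 + 72 @ $23.10 + 53 @ $23.60 + 136 @ $23.50 + 87 @ $26.90 = $10,600.70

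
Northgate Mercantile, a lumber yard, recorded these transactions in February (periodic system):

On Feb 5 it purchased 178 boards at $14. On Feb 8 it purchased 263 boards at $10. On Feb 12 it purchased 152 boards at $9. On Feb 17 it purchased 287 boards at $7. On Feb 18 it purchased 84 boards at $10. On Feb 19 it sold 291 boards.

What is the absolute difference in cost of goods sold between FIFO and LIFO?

FIFO COGS: 178 @ $14 + 113 @ $10 = $3,622
LIFO COGS: 84 @ $10 + 207 @ $7 = $2,289
Difference = |$3,622 − $2,289| = $1,333

$1,333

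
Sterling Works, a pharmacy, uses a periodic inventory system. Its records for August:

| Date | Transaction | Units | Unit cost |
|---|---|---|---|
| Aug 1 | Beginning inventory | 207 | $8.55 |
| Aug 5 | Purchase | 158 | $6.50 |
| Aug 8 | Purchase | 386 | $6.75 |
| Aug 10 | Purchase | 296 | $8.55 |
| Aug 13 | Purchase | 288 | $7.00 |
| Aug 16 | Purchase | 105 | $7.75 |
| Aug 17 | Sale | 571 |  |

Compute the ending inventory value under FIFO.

Aug 17, 571 sold [FIFO — oldest first]: 207 @ $8.55 + 158 @ $6.50 + 206 @ $6.75 = $4,187.35
Ending inventory: 180 @ $6.75 + 296 @ $8.55 + 288 @ $7.00 + 105 @ $7.75 = $6,575.55

Ending inventory = $6,575.55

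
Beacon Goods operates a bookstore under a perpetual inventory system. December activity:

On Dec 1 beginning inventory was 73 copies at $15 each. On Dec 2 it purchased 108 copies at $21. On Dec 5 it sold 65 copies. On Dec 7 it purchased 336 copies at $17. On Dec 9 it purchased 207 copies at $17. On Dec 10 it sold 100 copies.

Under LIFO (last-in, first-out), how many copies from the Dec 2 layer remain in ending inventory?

43

Dec 5, 65 sold [LIFO — newest first]: 65 @ $21 = $1,365
Dec 10, 100 sold [LIFO — newest first]: 100 @ $17 = $1,700
Total COGS = $1,365 + $1,700 = $3,065
Ending inventory: 73 @ $15 + 43 @ $21 + 336 @ $17 + 107 @ $17 = $9,529
Check: goods available $12,594 = COGS $3,065 + ending $9,529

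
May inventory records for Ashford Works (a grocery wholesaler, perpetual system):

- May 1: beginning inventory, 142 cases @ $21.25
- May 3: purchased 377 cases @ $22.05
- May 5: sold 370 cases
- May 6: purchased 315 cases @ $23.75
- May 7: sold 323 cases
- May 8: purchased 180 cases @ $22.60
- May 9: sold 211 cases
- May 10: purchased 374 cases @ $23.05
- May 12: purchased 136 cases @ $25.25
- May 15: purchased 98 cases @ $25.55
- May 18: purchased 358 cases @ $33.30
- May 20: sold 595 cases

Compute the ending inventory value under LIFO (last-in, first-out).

May 5, 370 sold [LIFO — newest first]: 370 @ $22.05 = $8,158.50
May 7, 323 sold [LIFO — newest first]: 315 @ $23.75 + 7 @ $22.05 + 1 @ $21.25 = $7,656.85
May 9, 211 sold [LIFO — newest first]: 180 @ $22.60 + 31 @ $21.25 = $4,726.75
May 20, 595 sold [LIFO — newest first]: 358 @ $33.30 + 98 @ $25.55 + 136 @ $25.25 + 3 @ $23.05 = $17,928.45
Total COGS = $8,158.50 + $7,656.85 + $4,726.75 + $17,928.45 = $38,470.55
Ending inventory: 110 @ $21.25 + 371 @ $23.05 = $10,889.05

Ending inventory = $10,889.05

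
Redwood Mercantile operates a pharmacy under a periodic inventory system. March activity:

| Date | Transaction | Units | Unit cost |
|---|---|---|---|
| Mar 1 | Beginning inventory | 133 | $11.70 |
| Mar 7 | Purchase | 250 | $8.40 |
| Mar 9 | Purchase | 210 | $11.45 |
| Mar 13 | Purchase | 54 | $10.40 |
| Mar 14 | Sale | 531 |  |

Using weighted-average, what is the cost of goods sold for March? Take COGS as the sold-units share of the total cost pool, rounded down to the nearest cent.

COGS = $5,434.91

Mar 14, sell 531: 531/647 × $6,622.20 → $5,434.91
Ending inventory (cost pool remaining) = $1,187.29
Check: goods available $6,622.20 = COGS $5,434.91 + ending $1,187.29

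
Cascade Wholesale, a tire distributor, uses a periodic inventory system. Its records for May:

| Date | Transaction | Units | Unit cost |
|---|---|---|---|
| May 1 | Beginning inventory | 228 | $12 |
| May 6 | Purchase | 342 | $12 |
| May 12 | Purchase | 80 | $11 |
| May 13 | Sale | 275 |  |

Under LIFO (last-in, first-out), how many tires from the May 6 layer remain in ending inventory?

147

May 13, 275 sold [LIFO — newest first]: 80 @ $11 + 195 @ $12 = $3,220
Ending inventory: 228 @ $12 + 147 @ $12 = $4,500
Check: goods available $7,720 = COGS $3,220 + ending $4,500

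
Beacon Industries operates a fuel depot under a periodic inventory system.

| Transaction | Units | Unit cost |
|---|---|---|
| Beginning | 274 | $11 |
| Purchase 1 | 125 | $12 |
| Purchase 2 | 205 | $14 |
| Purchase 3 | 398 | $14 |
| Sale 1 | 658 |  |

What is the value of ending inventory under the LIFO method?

Ending inventory = $3,854

Sale 1 (658) [LIFO — newest first]: 398 @ $14 + 205 @ $14 + 55 @ $12 = $9,102
Ending inventory: 274 @ $11 + 70 @ $12 = $3,854
Check: goods available $12,956 = COGS $9,102 + ending $3,854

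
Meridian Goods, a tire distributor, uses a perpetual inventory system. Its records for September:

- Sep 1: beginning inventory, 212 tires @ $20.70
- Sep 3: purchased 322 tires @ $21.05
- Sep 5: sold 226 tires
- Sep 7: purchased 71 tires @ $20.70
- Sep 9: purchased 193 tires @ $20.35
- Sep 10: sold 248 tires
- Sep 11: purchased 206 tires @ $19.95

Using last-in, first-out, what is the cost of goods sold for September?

COGS = $9,823.35

Sep 5, 226 sold [LIFO — newest first]: 226 @ $21.05 = $4,757.30
Sep 10, 248 sold [LIFO — newest first]: 193 @ $20.35 + 55 @ $20.70 = $5,066.05
Total COGS = $4,757.30 + $5,066.05 = $9,823.35
Ending inventory: 212 @ $20.70 + 96 @ $21.05 + 16 @ $20.70 + 206 @ $19.95 = $10,850.10
Check: goods available $20,673.45 = COGS $9,823.35 + ending $10,850.10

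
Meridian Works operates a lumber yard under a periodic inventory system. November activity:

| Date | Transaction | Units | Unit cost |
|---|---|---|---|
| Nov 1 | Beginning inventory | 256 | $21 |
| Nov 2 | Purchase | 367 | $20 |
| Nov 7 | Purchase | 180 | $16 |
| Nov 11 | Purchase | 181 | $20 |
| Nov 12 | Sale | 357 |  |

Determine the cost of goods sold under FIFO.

Nov 12, 357 sold [FIFO — oldest first]: 256 @ $21 + 101 @ $20 = $7,396
Ending inventory: 266 @ $20 + 180 @ $16 + 181 @ $20 = $11,820

COGS = $7,396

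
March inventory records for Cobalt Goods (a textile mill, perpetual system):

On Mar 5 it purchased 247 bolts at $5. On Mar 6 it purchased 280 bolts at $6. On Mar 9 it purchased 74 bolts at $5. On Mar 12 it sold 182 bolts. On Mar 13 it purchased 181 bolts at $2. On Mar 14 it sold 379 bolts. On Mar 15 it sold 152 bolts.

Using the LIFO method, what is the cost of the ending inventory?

Mar 12, 182 sold [LIFO — newest first]: 74 @ $5 + 108 @ $6 = $1,018
Mar 14, 379 sold [LIFO — newest first]: 181 @ $2 + 172 @ $6 + 26 @ $5 = $1,524
Mar 15, 152 sold [LIFO — newest first]: 152 @ $5 = $760
Total COGS = $1,018 + $1,524 + $760 = $3,302
Ending inventory: 69 @ $5 = $345

Ending inventory = $345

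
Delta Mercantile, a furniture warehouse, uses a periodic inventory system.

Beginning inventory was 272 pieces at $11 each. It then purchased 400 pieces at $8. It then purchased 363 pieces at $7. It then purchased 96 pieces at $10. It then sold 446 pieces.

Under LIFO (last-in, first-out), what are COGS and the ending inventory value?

Sale 1 (446) [LIFO — newest first]: 96 @ $10 + 350 @ $7 = $3,410
Ending inventory: 272 @ $11 + 400 @ $8 + 13 @ $7 = $6,283

COGS = $3,410; ending inventory = $6,283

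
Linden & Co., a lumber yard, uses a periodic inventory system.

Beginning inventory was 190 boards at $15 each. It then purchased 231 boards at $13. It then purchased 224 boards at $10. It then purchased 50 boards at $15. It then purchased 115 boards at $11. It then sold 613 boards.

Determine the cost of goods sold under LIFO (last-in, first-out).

Sale 1 (613) [LIFO — newest first]: 115 @ $11 + 50 @ $15 + 224 @ $10 + 224 @ $13 = $7,167
Ending inventory: 190 @ $15 + 7 @ $13 = $2,941
Check: goods available $10,108 = COGS $7,167 + ending $2,941

COGS = $7,167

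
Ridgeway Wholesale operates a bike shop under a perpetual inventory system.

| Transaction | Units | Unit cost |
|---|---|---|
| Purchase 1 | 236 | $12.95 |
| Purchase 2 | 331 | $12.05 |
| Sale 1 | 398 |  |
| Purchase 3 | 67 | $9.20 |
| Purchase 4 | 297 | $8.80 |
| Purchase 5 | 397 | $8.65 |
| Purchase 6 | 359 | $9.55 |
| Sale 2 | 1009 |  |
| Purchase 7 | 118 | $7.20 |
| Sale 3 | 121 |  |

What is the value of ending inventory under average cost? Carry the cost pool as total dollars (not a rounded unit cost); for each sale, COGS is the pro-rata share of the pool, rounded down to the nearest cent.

Ending inventory = $2,434.57

After Purchase 1: 236 on hand, pool $3,056.20 (≈ $12.9500 each)
After Purchase 2: 567 on hand, pool $7,044.75 (≈ $12.4246 each)
Sale 1, sell 398: 398/567 × $7,044.75 → $4,944.99
After Purchase 3: 236 on hand, pool $2,716.16 (≈ $11.5092 each)
After Purchase 4: 533 on hand, pool $5,329.76 (≈ $9.9995 each)
After Purchase 5: 930 on hand, pool $8,763.81 (≈ $9.4235 each)
After Purchase 6: 1289 on hand, pool $12,192.26 (≈ $9.4587 each)
Sale 2, sell 1009: 1009/1289 × $12,192.26 → $9,543.82
After Purchase 7: 398 on hand, pool $3,498.04 (≈ $8.7890 each)
Sale 3, sell 121: 121/398 × $3,498.04 → $1,063.47
Total COGS = $4,944.99 + $9,543.82 + $1,063.47 = $15,552.28
Ending inventory (cost pool remaining) = $2,434.57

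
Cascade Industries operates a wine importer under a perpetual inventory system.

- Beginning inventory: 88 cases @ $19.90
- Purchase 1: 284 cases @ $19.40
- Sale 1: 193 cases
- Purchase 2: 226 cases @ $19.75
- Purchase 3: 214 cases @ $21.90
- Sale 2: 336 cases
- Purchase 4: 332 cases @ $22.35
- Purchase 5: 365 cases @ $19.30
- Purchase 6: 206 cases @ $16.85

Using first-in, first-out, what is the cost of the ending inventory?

Sale 1 (193) [FIFO — oldest first]: 88 @ $19.90 + 105 @ $19.40 = $3,788.20
Sale 2 (336) [FIFO — oldest first]: 179 @ $19.40 + 157 @ $19.75 = $6,573.35
Total COGS = $3,788.20 + $6,573.35 = $10,361.55
Ending inventory: 69 @ $19.75 + 214 @ $21.90 + 332 @ $22.35 + 365 @ $19.30 + 206 @ $16.85 = $23,985.15

Ending inventory = $23,985.15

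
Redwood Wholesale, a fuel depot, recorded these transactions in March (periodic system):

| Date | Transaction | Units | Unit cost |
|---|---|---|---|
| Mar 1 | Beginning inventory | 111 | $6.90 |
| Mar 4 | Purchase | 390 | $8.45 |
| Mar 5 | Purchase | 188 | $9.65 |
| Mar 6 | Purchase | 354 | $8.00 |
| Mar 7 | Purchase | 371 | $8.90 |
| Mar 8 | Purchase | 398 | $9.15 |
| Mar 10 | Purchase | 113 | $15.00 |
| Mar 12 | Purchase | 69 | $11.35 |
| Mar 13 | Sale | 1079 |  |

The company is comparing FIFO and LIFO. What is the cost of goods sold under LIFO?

COGS = $10,445.75

FIFO COGS: 111 @ $6.90 + 390 @ $8.45 + 188 @ $9.65 + 354 @ $8.00 + 36 @ $8.90 = $9,028.00
LIFO COGS: 69 @ $11.35 + 113 @ $15.00 + 398 @ $9.15 + 371 @ $8.90 + 128 @ $8.00 = $10,445.75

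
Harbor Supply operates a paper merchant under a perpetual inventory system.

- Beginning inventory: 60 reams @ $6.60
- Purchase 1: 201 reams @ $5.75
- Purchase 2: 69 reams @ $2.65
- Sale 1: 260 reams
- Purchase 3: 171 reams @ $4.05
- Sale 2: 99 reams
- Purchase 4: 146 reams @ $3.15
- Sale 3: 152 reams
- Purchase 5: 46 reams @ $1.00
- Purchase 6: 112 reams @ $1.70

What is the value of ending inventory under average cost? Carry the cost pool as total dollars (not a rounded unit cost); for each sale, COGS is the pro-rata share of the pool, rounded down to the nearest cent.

Ending inventory = $748.65

After Beginning: 60 on hand, pool $396.00 (≈ $6.6000 each)
After Purchase 1: 261 on hand, pool $1,551.75 (≈ $5.9454 each)
After Purchase 2: 330 on hand, pool $1,734.60 (≈ $5.2564 each)
Sale 1, sell 260: 260/330 × $1,734.60 → $1,366.65
After Purchase 3: 241 on hand, pool $1,060.50 (≈ $4.4004 each)
Sale 2, sell 99: 99/241 × $1,060.50 → $435.64
After Purchase 4: 288 on hand, pool $1,084.76 (≈ $3.7665 each)
Sale 3, sell 152: 152/288 × $1,084.76 → $572.51
After Purchase 5: 182 on hand, pool $558.25 (≈ $3.0673 each)
After Purchase 6: 294 on hand, pool $748.65 (≈ $2.5464 each)
Total COGS = $1,366.65 + $435.64 + $572.51 = $2,374.80
Ending inventory (cost pool remaining) = $748.65
Check: goods available $3,123.45 = COGS $2,374.80 + ending $748.65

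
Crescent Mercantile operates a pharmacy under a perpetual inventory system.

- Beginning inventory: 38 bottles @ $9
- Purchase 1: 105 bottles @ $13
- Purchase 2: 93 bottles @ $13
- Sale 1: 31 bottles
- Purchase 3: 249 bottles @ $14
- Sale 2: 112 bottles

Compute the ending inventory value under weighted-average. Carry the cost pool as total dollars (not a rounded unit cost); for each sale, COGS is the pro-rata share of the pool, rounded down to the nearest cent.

After Beginning: 38 on hand, pool $342.00 (≈ $9.0000 each)
After Purchase 1: 143 on hand, pool $1,707.00 (≈ $11.9371 each)
After Purchase 2: 236 on hand, pool $2,916.00 (≈ $12.3559 each)
Sale 1, sell 31: 31/236 × $2,916.00 → $383.03
After Purchase 3: 454 on hand, pool $6,018.97 (≈ $13.2576 each)
Sale 2, sell 112: 112/454 × $6,018.97 → $1,484.85
Total COGS = $383.03 + $1,484.85 = $1,867.88
Ending inventory (cost pool remaining) = $4,534.12

Ending inventory = $4,534.12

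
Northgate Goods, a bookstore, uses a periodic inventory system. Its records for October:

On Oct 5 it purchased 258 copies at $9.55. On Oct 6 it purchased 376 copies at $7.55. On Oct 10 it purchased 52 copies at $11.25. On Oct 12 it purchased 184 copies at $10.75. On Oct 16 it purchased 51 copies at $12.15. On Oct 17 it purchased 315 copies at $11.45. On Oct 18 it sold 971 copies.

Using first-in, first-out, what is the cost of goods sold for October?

COGS = $9,057.85

Oct 18, 971 sold [FIFO — oldest first]: 258 @ $9.55 + 376 @ $7.55 + 52 @ $11.25 + 184 @ $10.75 + 51 @ $12.15 + 50 @ $11.45 = $9,057.85
Ending inventory: 265 @ $11.45 = $3,034.25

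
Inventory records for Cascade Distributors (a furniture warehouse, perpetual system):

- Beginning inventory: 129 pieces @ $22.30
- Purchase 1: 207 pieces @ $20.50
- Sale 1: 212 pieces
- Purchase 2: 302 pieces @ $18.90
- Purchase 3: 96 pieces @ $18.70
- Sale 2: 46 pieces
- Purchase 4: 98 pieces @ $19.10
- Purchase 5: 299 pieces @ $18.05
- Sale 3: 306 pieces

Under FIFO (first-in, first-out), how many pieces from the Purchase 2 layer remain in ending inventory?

74

Sale 1 (212) [FIFO — oldest first]: 129 @ $22.30 + 83 @ $20.50 = $4,578.20
Sale 2 (46) [FIFO — oldest first]: 46 @ $20.50 = $943.00
Sale 3 (306) [FIFO — oldest first]: 78 @ $20.50 + 228 @ $18.90 = $5,908.20
Total COGS = $4,578.20 + $943.00 + $5,908.20 = $11,429.40
Ending inventory: 74 @ $18.90 + 96 @ $18.70 + 98 @ $19.10 + 299 @ $18.05 = $10,462.55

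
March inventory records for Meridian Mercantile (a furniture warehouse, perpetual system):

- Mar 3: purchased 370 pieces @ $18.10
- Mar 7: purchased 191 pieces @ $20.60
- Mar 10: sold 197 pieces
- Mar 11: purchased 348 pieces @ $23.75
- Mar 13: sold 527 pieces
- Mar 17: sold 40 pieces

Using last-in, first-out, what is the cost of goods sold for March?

COGS = $16,272.10

Mar 10, 197 sold [LIFO — newest first]: 191 @ $20.60 + 6 @ $18.10 = $4,043.20
Mar 13, 527 sold [LIFO — newest first]: 348 @ $23.75 + 179 @ $18.10 = $11,504.90
Mar 17, 40 sold [LIFO — newest first]: 40 @ $18.10 = $724.00
Total COGS = $4,043.20 + $11,504.90 + $724.00 = $16,272.10
Ending inventory: 145 @ $18.10 = $2,624.50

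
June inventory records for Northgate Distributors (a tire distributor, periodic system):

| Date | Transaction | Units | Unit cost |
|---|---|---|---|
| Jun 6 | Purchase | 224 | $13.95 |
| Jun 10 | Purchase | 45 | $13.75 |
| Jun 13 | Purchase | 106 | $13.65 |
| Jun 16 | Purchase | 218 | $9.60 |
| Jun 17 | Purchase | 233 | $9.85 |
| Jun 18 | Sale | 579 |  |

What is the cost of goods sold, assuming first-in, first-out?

COGS = $7,148.85

Jun 18, 579 sold [FIFO — oldest first]: 224 @ $13.95 + 45 @ $13.75 + 106 @ $13.65 + 204 @ $9.60 = $7,148.85
Ending inventory: 14 @ $9.60 + 233 @ $9.85 = $2,429.45
Check: goods available $9,578.30 = COGS $7,148.85 + ending $2,429.45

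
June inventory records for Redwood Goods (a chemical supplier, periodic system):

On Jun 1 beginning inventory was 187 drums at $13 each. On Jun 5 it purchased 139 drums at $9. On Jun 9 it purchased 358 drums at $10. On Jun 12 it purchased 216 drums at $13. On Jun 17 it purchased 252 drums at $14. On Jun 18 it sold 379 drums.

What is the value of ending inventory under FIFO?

Jun 18, 379 sold [FIFO — oldest first]: 187 @ $13 + 139 @ $9 + 53 @ $10 = $4,212
Ending inventory: 305 @ $10 + 216 @ $13 + 252 @ $14 = $9,386
Check: goods available $13,598 = COGS $4,212 + ending $9,386

Ending inventory = $9,386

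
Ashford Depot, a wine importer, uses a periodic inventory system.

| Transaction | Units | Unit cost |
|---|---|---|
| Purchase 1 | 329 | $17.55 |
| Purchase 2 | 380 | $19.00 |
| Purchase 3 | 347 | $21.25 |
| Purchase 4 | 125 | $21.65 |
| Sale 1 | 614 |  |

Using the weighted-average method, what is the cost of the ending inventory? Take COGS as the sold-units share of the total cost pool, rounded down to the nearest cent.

Sale 1, sell 614: 614/1181 × $23,073.95 → $11,996.10
Ending inventory (cost pool remaining) = $11,077.85

Ending inventory = $11,077.85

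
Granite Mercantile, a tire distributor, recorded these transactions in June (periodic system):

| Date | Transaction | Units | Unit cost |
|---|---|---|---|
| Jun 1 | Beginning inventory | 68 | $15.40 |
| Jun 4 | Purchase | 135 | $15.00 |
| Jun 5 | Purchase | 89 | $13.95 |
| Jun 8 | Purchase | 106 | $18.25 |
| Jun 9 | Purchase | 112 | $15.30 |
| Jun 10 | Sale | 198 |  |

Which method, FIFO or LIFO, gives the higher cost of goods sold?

LIFO

FIFO COGS: 68 @ $15.40 + 130 @ $15.00 = $2,997.20
LIFO COGS: 112 @ $15.30 + 86 @ $18.25 = $3,283.10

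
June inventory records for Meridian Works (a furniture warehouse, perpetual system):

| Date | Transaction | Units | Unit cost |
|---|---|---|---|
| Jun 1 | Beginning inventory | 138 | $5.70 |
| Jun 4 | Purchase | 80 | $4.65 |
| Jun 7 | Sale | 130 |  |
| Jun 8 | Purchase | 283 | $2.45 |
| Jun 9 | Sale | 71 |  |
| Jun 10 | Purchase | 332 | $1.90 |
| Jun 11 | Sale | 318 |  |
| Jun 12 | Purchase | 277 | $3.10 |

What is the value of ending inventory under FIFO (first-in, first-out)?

Ending inventory = $1,455.30

Jun 7, 130 sold [FIFO — oldest first]: 130 @ $5.70 = $741.00
Jun 9, 71 sold [FIFO — oldest first]: 8 @ $5.70 + 63 @ $4.65 = $338.55
Jun 11, 318 sold [FIFO — oldest first]: 17 @ $4.65 + 283 @ $2.45 + 18 @ $1.90 = $806.60
Total COGS = $741.00 + $338.55 + $806.60 = $1,886.15
Ending inventory: 314 @ $1.90 + 277 @ $3.10 = $1,455.30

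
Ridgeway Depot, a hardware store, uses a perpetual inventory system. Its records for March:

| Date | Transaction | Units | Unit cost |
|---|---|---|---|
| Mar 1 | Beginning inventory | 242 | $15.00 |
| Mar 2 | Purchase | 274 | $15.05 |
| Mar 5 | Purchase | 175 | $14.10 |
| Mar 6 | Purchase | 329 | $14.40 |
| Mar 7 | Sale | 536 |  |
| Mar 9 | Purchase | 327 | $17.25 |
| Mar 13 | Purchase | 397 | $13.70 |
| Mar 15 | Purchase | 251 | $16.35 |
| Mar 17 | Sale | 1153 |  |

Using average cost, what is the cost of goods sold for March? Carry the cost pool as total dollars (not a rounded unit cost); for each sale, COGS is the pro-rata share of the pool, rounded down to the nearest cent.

After Mar 1: 242 on hand, pool $3,630.00 (≈ $15.0000 each)
After Mar 2: 516 on hand, pool $7,753.70 (≈ $15.0266 each)
After Mar 5: 691 on hand, pool $10,221.20 (≈ $14.7919 each)
After Mar 6: 1020 on hand, pool $14,958.80 (≈ $14.6655 each)
Mar 7, sell 536: 536/1020 × $14,958.80 → $7,860.70
After Mar 9: 811 on hand, pool $12,738.85 (≈ $15.7076 each)
After Mar 13: 1208 on hand, pool $18,177.75 (≈ $15.0478 each)
After Mar 15: 1459 on hand, pool $22,281.60 (≈ $15.2718 each)
Mar 17, sell 1153: 1153/1459 × $22,281.60 → $17,608.42
Total COGS = $7,860.70 + $17,608.42 = $25,469.12
Ending inventory (cost pool remaining) = $4,673.18

COGS = $25,469.12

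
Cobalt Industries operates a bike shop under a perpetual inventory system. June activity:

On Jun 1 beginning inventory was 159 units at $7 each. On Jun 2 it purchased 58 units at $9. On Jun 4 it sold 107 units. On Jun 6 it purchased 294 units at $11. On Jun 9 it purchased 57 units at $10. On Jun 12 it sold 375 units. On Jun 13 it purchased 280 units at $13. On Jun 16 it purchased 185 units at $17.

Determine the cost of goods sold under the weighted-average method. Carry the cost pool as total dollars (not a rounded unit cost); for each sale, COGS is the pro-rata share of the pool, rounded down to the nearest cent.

COGS = $4,574.74

After Jun 1: 159 on hand, pool $1,113.00 (≈ $7.0000 each)
After Jun 2: 217 on hand, pool $1,635.00 (≈ $7.5346 each)
Jun 4, sell 107: 107/217 × $1,635.00 → $806.19
After Jun 6: 404 on hand, pool $4,062.81 (≈ $10.0565 each)
After Jun 9: 461 on hand, pool $4,632.81 (≈ $10.0495 each)
Jun 12, sell 375: 375/461 × $4,632.81 → $3,768.55
After Jun 13: 366 on hand, pool $4,504.26 (≈ $12.3067 each)
After Jun 16: 551 on hand, pool $7,649.26 (≈ $13.8825 each)
Total COGS = $806.19 + $3,768.55 = $4,574.74
Ending inventory (cost pool remaining) = $7,649.26
Check: goods available $12,224.00 = COGS $4,574.74 + ending $7,649.26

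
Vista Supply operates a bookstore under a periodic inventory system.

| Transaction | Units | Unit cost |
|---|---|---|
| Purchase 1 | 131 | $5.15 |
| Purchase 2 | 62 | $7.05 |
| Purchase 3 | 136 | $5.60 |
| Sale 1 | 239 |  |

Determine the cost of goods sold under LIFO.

COGS = $1,409.85

Sale 1 (239) [LIFO — newest first]: 136 @ $5.60 + 62 @ $7.05 + 41 @ $5.15 = $1,409.85
Ending inventory: 90 @ $5.15 = $463.50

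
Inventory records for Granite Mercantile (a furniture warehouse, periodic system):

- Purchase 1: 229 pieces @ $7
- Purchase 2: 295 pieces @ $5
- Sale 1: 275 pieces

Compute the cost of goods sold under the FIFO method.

Sale 1 (275) [FIFO — oldest first]: 229 @ $7 + 46 @ $5 = $1,833
Ending inventory: 249 @ $5 = $1,245
Check: goods available $3,078 = COGS $1,833 + ending $1,245

COGS = $1,833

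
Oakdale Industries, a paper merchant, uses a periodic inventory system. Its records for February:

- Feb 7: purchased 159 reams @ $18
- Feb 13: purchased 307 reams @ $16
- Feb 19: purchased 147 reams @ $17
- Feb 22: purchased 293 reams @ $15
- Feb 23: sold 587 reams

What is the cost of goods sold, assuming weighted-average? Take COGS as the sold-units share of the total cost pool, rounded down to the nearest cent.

COGS = $9,503.43

Feb 23, sell 587: 587/906 × $14,668.00 → $9,503.43
Ending inventory (cost pool remaining) = $5,164.57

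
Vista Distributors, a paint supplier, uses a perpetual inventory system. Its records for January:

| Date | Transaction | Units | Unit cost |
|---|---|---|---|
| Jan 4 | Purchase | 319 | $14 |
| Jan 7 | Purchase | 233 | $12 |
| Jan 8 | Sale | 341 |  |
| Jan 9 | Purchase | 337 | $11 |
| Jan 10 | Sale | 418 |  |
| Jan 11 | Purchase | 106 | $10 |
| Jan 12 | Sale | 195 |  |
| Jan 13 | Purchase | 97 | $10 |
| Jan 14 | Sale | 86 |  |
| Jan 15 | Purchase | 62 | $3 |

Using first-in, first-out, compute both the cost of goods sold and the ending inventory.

Jan 8, 341 sold [FIFO — oldest first]: 319 @ $14 + 22 @ $12 = $4,730
Jan 10, 418 sold [FIFO — oldest first]: 211 @ $12 + 207 @ $11 = $4,809
Jan 12, 195 sold [FIFO — oldest first]: 130 @ $11 + 65 @ $10 = $2,080
Jan 14, 86 sold [FIFO — oldest first]: 41 @ $10 + 45 @ $10 = $860
Total COGS = $4,730 + $4,809 + $2,080 + $860 = $12,479
Ending inventory: 52 @ $10 + 62 @ $3 = $706

COGS = $12,479; ending inventory = $706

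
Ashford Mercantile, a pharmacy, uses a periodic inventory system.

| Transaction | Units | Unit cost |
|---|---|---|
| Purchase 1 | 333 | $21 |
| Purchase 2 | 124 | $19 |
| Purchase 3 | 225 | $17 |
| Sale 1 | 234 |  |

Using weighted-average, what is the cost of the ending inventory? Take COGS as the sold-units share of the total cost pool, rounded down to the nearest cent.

Sale 1, sell 234: 234/682 × $13,174.00 → $4,520.11
Ending inventory (cost pool remaining) = $8,653.89

Ending inventory = $8,653.89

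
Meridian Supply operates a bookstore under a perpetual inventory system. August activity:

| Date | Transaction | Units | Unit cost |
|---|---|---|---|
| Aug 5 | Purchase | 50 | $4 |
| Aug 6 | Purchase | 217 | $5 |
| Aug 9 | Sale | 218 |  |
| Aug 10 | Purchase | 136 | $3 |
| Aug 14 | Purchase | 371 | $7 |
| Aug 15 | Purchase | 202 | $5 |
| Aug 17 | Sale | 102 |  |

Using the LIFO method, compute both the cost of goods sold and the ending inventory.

COGS = $1,599; ending inventory = $3,701

Aug 9, 218 sold [LIFO — newest first]: 217 @ $5 + 1 @ $4 = $1,089
Aug 17, 102 sold [LIFO — newest first]: 102 @ $5 = $510
Total COGS = $1,089 + $510 = $1,599
Ending inventory: 49 @ $4 + 136 @ $3 + 371 @ $7 + 100 @ $5 = $3,701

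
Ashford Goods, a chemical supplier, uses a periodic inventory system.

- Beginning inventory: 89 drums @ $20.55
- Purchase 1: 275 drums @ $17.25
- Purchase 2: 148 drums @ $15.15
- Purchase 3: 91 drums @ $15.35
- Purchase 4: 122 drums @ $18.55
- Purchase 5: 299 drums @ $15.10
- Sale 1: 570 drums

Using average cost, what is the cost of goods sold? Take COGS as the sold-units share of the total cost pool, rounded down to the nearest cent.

Sale 1, sell 570: 570/1024 × $16,989.75 → $9,457.18
Ending inventory (cost pool remaining) = $7,532.57
Check: goods available $16,989.75 = COGS $9,457.18 + ending $7,532.57

COGS = $9,457.18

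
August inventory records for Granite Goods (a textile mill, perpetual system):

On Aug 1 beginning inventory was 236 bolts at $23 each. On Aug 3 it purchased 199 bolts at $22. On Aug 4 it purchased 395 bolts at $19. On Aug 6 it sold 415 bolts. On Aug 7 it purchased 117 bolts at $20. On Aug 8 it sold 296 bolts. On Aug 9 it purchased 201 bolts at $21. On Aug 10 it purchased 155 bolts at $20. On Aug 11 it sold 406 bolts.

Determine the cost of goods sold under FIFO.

COGS = $23,221

Aug 6, 415 sold [FIFO — oldest first]: 236 @ $23 + 179 @ $22 = $9,366
Aug 8, 296 sold [FIFO — oldest first]: 20 @ $22 + 276 @ $19 = $5,684
Aug 11, 406 sold [FIFO — oldest first]: 119 @ $19 + 117 @ $20 + 170 @ $21 = $8,171
Total COGS = $9,366 + $5,684 + $8,171 = $23,221
Ending inventory: 31 @ $21 + 155 @ $20 = $3,751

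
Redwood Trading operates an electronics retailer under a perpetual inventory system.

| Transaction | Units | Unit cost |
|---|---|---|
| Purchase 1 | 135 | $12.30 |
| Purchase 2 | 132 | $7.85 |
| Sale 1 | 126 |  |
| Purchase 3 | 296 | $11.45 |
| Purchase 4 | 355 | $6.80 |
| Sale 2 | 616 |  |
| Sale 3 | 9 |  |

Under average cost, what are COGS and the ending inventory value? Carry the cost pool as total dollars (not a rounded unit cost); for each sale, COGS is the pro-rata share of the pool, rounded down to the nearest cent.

After Purchase 1: 135 on hand, pool $1,660.50 (≈ $12.3000 each)
After Purchase 2: 267 on hand, pool $2,696.70 (≈ $10.1000 each)
Sale 1, sell 126: 126/267 × $2,696.70 → $1,272.60
After Purchase 3: 437 on hand, pool $4,813.30 (≈ $11.0144 each)
After Purchase 4: 792 on hand, pool $7,227.30 (≈ $9.1254 each)
Sale 2, sell 616: 616/792 × $7,227.30 → $5,621.23
Sale 3, sell 9: 9/176 × $1,606.07 → $82.12
Total COGS = $1,272.60 + $5,621.23 + $82.12 = $6,975.95
Ending inventory (cost pool remaining) = $1,523.95

COGS = $6,975.95; ending inventory = $1,523.95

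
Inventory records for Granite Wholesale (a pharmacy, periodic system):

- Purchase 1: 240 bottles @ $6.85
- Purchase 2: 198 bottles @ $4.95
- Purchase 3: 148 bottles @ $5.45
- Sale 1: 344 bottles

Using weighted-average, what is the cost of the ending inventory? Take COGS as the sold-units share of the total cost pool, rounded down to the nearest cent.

Sale 1, sell 344: 344/586 × $3,430.70 → $2,013.92
Ending inventory (cost pool remaining) = $1,416.78
Check: goods available $3,430.70 = COGS $2,013.92 + ending $1,416.78

Ending inventory = $1,416.78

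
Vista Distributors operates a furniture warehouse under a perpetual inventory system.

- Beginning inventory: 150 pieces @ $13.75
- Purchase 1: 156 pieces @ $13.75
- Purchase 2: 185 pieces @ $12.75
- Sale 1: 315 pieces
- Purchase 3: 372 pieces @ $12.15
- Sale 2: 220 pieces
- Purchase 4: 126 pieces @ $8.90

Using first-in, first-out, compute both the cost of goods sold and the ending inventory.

Sale 1 (315) [FIFO — oldest first]: 150 @ $13.75 + 156 @ $13.75 + 9 @ $12.75 = $4,322.25
Sale 2 (220) [FIFO — oldest first]: 176 @ $12.75 + 44 @ $12.15 = $2,778.60
Total COGS = $4,322.25 + $2,778.60 = $7,100.85
Ending inventory: 328 @ $12.15 + 126 @ $8.90 = $5,106.60
Check: goods available $12,207.45 = COGS $7,100.85 + ending $5,106.60

COGS = $7,100.85; ending inventory = $5,106.60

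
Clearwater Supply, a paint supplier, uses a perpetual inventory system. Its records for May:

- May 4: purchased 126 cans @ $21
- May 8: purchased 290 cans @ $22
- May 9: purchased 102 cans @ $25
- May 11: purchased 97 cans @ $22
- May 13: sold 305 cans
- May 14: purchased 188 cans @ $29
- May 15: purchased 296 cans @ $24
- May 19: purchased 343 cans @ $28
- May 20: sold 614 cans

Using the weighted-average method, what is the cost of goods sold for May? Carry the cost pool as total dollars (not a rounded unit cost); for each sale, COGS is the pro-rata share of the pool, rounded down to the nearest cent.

COGS = $22,497.97

After May 4: 126 on hand, pool $2,646.00 (≈ $21.0000 each)
After May 8: 416 on hand, pool $9,026.00 (≈ $21.6971 each)
After May 9: 518 on hand, pool $11,576.00 (≈ $22.3475 each)
After May 11: 615 on hand, pool $13,710.00 (≈ $22.2927 each)
May 13, sell 305: 305/615 × $13,710.00 → $6,799.26
After May 14: 498 on hand, pool $12,362.74 (≈ $24.8248 each)
After May 15: 794 on hand, pool $19,466.74 (≈ $24.5173 each)
After May 19: 1137 on hand, pool $29,070.74 (≈ $25.5679 each)
May 20, sell 614: 614/1137 × $29,070.74 → $15,698.71
Total COGS = $6,799.26 + $15,698.71 = $22,497.97
Ending inventory (cost pool remaining) = $13,372.03
Check: goods available $35,870.00 = COGS $22,497.97 + ending $13,372.03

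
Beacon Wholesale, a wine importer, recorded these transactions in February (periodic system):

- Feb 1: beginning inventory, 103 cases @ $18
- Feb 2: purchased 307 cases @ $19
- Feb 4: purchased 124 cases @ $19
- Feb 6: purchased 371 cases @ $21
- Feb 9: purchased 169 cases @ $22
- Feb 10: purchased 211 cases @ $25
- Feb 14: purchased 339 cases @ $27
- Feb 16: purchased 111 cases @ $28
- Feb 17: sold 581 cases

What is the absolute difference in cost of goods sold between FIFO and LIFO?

FIFO COGS: 103 @ $18 + 307 @ $19 + 124 @ $19 + 47 @ $21 = $11,030
LIFO COGS: 111 @ $28 + 339 @ $27 + 131 @ $25 = $15,536
Difference = |$11,030 − $15,536| = $4,506

$4,506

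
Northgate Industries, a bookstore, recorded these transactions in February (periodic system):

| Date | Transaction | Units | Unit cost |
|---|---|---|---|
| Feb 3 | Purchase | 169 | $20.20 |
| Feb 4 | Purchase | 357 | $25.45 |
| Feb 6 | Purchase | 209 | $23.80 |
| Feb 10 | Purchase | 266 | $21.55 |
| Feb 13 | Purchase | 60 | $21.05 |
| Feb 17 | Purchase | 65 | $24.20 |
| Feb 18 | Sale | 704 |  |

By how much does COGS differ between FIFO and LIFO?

FIFO COGS: 169 @ $20.20 + 357 @ $25.45 + 178 @ $23.80 = $16,735.85
LIFO COGS: 65 @ $24.20 + 60 @ $21.05 + 266 @ $21.55 + 209 @ $23.80 + 104 @ $25.45 = $16,189.30
Difference = |$16,735.85 − $16,189.30| = $546.55

$546.55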